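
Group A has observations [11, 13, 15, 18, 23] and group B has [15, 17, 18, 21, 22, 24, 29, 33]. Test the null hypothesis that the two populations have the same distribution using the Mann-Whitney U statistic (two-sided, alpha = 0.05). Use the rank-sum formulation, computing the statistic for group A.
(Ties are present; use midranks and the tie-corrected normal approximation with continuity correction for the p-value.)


Step 1: Combine and sort all 13 observations; assign midranks.
sorted (value, group): (11,X), (13,X), (15,X), (15,Y), (17,Y), (18,X), (18,Y), (21,Y), (22,Y), (23,X), (24,Y), (29,Y), (33,Y)
ranks: 11->1, 13->2, 15->3.5, 15->3.5, 17->5, 18->6.5, 18->6.5, 21->8, 22->9, 23->10, 24->11, 29->12, 33->13
Step 2: Rank sum for X: R1 = 1 + 2 + 3.5 + 6.5 + 10 = 23.
Step 3: U_X = R1 - n1(n1+1)/2 = 23 - 5*6/2 = 23 - 15 = 8.
       U_Y = n1*n2 - U_X = 40 - 8 = 32.
Step 4: Ties are present, so use the tie-corrected normal approximation (with continuity correction) for the p-value.
Step 5: p-value = 0.091397; compare to alpha = 0.05. fail to reject H0.

U_X = 8, p = 0.091397, fail to reject H0 at alpha = 0.05.


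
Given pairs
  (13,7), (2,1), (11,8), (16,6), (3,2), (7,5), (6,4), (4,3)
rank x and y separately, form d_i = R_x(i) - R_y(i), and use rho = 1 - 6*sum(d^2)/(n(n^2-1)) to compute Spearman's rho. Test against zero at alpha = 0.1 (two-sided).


Step 1: Rank x and y separately (midranks; no ties here).
rank(x): 13->7, 2->1, 11->6, 16->8, 3->2, 7->5, 6->4, 4->3
rank(y): 7->7, 1->1, 8->8, 6->6, 2->2, 5->5, 4->4, 3->3
Step 2: d_i = R_x(i) - R_y(i); compute d_i^2.
  (7-7)^2=0, (1-1)^2=0, (6-8)^2=4, (8-6)^2=4, (2-2)^2=0, (5-5)^2=0, (4-4)^2=0, (3-3)^2=0
sum(d^2) = 8.
Step 3: rho = 1 - 6*8 / (8*(8^2 - 1)) = 1 - 48/504 = 0.904762.
Step 4: Under H0, t = rho * sqrt((n-2)/(1-rho^2)) = 5.2034 ~ t(6).
Step 5: Two-sided p-value from the t-distribution with 6 df = 0.002008.
Step 6: alpha = 0.1. reject H0.

rho = 0.9048, p = 0.002008, reject H0 at alpha = 0.1.


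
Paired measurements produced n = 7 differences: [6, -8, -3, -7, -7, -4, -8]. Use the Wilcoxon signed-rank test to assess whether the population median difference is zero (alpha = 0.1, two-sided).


Step 1: Drop any zero differences (none here) and take |d_i|.
|d| = [6, 8, 3, 7, 7, 4, 8]
Step 2: Midrank |d_i| (ties get averaged ranks).
ranks: |6|->3, |8|->6.5, |3|->1, |7|->4.5, |7|->4.5, |4|->2, |8|->6.5
Step 3: Attach original signs; sum ranks with positive sign and with negative sign.
W+ = 3 = 3
W- = 6.5 + 1 + 4.5 + 4.5 + 2 + 6.5 = 25
(Check: W+ + W- = 28 should equal n(n+1)/2 = 28.)
Step 4: Test statistic W = min(W+, W-) = 3.
Step 5: Ties in |d|, so use the tie-corrected normal approximation.
        E[W] = n(n+1)/4 = 7*8/4 = 14.
        Tie groups: |d|=7 (t=2), |d|=8 (t=2); sum(t^3 - t) = 12.
        Var[W] = n(n+1)(2n+1)/24 - sum(t^3-t)/48 = 840/24 - 12/48 = 34.75.
        z = (W - E[W]) / sqrt(Var[W]) = (3 - 14) / 5.8949 = -1.8660.
        Two-sided p = 2*Phi(z) = 0.062039.
Step 6: alpha = 0.1. reject H0.

W+ = 3, W- = 25, W = min = 3, p = 0.062039, reject H0.


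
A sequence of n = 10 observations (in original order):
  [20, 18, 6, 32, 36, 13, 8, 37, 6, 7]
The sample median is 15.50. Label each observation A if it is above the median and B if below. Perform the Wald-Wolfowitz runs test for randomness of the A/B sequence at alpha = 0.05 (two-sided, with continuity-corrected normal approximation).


Step 1: Compute median = 15.50; label A = above, B = below.
Labels in order: AABAABBABB  (n_A = 5, n_B = 5)
Step 2: Count runs R = 6.
Step 3: Under H0 (random ordering), E[R] = 2*n_A*n_B/(n_A+n_B) + 1 = 2*5*5/10 + 1 = 6.0000.
        Var[R] = 2*n_A*n_B*(2*n_A*n_B - n_A - n_B) / ((n_A+n_B)^2 * (n_A+n_B-1)) = 2000/900 = 2.2222.
        SD[R] = 1.4907.
Step 4: R = E[R], so z = 0 with no continuity correction.
Step 5: Two-sided p-value via normal approximation = 2*(1 - Phi(|z|)) = 1.000000.
Step 6: alpha = 0.05. fail to reject H0.

R = 6, z = 0.0000, p = 1.000000, fail to reject H0.


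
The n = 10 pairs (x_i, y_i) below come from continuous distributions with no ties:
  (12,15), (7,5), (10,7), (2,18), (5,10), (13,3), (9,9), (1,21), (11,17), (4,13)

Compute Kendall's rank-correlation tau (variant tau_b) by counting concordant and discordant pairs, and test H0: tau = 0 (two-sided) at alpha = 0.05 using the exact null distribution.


Step 1: Enumerate the 45 unordered pairs (i,j) with i<j and classify each by sign(x_j-x_i) * sign(y_j-y_i).
  (1,2):dx=-5,dy=-10->C; (1,3):dx=-2,dy=-8->C; (1,4):dx=-10,dy=+3->D; (1,5):dx=-7,dy=-5->C
  (1,6):dx=+1,dy=-12->D; (1,7):dx=-3,dy=-6->C; (1,8):dx=-11,dy=+6->D; (1,9):dx=-1,dy=+2->D
  (1,10):dx=-8,dy=-2->C; (2,3):dx=+3,dy=+2->C; (2,4):dx=-5,dy=+13->D; (2,5):dx=-2,dy=+5->D
  (2,6):dx=+6,dy=-2->D; (2,7):dx=+2,dy=+4->C; (2,8):dx=-6,dy=+16->D; (2,9):dx=+4,dy=+12->C
  (2,10):dx=-3,dy=+8->D; (3,4):dx=-8,dy=+11->D; (3,5):dx=-5,dy=+3->D; (3,6):dx=+3,dy=-4->D
  (3,7):dx=-1,dy=+2->D; (3,8):dx=-9,dy=+14->D; (3,9):dx=+1,dy=+10->C; (3,10):dx=-6,dy=+6->D
  (4,5):dx=+3,dy=-8->D; (4,6):dx=+11,dy=-15->D; (4,7):dx=+7,dy=-9->D; (4,8):dx=-1,dy=+3->D
  (4,9):dx=+9,dy=-1->D; (4,10):dx=+2,dy=-5->D; (5,6):dx=+8,dy=-7->D; (5,7):dx=+4,dy=-1->D
  (5,8):dx=-4,dy=+11->D; (5,9):dx=+6,dy=+7->C; (5,10):dx=-1,dy=+3->D; (6,7):dx=-4,dy=+6->D
  (6,8):dx=-12,dy=+18->D; (6,9):dx=-2,dy=+14->D; (6,10):dx=-9,dy=+10->D; (7,8):dx=-8,dy=+12->D
  (7,9):dx=+2,dy=+8->C; (7,10):dx=-5,dy=+4->D; (8,9):dx=+10,dy=-4->D; (8,10):dx=+3,dy=-8->D
  (9,10):dx=-7,dy=-4->C
Step 2: C = 12, D = 33, total pairs = 45.
Step 3: tau = (C - D)/(n(n-1)/2) = (12 - 33)/45 = -0.466667.
Step 4: Exact two-sided p-value (enumerate n! = 3628800 permutations of y under H0): p = 0.072550.
Step 5: alpha = 0.05. fail to reject H0.

tau_b = -0.4667 (C=12, D=33), p = 0.072550, fail to reject H0.


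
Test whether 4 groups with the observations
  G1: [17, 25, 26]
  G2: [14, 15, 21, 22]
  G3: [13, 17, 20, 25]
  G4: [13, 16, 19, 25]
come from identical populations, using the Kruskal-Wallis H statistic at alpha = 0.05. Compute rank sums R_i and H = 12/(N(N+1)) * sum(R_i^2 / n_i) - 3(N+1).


Step 1: Combine all N = 15 observations and assign midranks.
sorted (value, group, rank): (13,G3,1.5), (13,G4,1.5), (14,G2,3), (15,G2,4), (16,G4,5), (17,G1,6.5), (17,G3,6.5), (19,G4,8), (20,G3,9), (21,G2,10), (22,G2,11), (25,G1,13), (25,G3,13), (25,G4,13), (26,G1,15)
Step 2: Sum ranks within each group.
R_1 = 34.5 (n_1 = 3)
R_2 = 28 (n_2 = 4)
R_3 = 30 (n_3 = 4)
R_4 = 27.5 (n_4 = 4)
Step 3: H = 12/(N(N+1)) * sum(R_i^2/n_i) - 3(N+1)
     = 12/(15*16) * (34.5^2/3 + 28^2/4 + 30^2/4 + 27.5^2/4) - 3*16
     = 0.050000 * 1006.81 - 48
     = 2.340625.
Step 4: Ties present; correction factor C = 1 - 36/(15^3 - 15) = 0.989286. Corrected H = 2.340625 / 0.989286 = 2.365975.
Step 5: Under H0, H ~ chi^2(3); p-value = 0.500000.
Step 6: alpha = 0.05. fail to reject H0.

H = 2.3660, df = 3, p = 0.500000, fail to reject H0.


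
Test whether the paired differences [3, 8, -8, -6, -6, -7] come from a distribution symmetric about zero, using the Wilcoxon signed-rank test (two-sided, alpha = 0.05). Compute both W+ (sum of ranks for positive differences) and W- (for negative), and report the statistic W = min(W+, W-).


Step 1: Drop any zero differences (none here) and take |d_i|.
|d| = [3, 8, 8, 6, 6, 7]
Step 2: Midrank |d_i| (ties get averaged ranks).
ranks: |3|->1, |8|->5.5, |8|->5.5, |6|->2.5, |6|->2.5, |7|->4
Step 3: Attach original signs; sum ranks with positive sign and with negative sign.
W+ = 1 + 5.5 = 6.5
W- = 5.5 + 2.5 + 2.5 + 4 = 14.5
(Check: W+ + W- = 21 should equal n(n+1)/2 = 21.)
Step 4: Test statistic W = min(W+, W-) = 6.5.
Step 5: Ties in |d|, so use the tie-corrected normal approximation.
        E[W] = n(n+1)/4 = 6*7/4 = 10.5.
        Tie groups: |d|=6 (t=2), |d|=8 (t=2); sum(t^3 - t) = 12.
        Var[W] = n(n+1)(2n+1)/24 - sum(t^3-t)/48 = 546/24 - 12/48 = 22.5.
        z = (W - E[W]) / sqrt(Var[W]) = (6.5 - 10.5) / 4.7434 = -0.8433.
        Two-sided p = 2*Phi(z) = 0.399075.
Step 6: alpha = 0.05. fail to reject H0.

W+ = 6.5, W- = 14.5, W = min = 6.5, p = 0.399075, fail to reject H0.


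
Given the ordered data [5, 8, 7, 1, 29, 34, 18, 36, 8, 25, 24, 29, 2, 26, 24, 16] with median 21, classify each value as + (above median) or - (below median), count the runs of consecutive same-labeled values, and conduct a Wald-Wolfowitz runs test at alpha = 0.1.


Step 1: Compute median = 21; label A = above, B = below.
Labels in order: BBBBAABABAAABAAB  (n_A = 8, n_B = 8)
Step 2: Count runs R = 9.
Step 3: Under H0 (random ordering), E[R] = 2*n_A*n_B/(n_A+n_B) + 1 = 2*8*8/16 + 1 = 9.0000.
        Var[R] = 2*n_A*n_B*(2*n_A*n_B - n_A - n_B) / ((n_A+n_B)^2 * (n_A+n_B-1)) = 14336/3840 = 3.7333.
        SD[R] = 1.9322.
Step 4: R = E[R], so z = 0 with no continuity correction.
Step 5: Two-sided p-value via normal approximation = 2*(1 - Phi(|z|)) = 1.000000.
Step 6: alpha = 0.1. fail to reject H0.

R = 9, z = 0.0000, p = 1.000000, fail to reject H0.


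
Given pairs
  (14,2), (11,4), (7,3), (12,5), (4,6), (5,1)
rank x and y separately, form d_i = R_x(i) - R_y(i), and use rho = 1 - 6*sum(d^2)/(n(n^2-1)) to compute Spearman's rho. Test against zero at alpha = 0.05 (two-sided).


Step 1: Rank x and y separately (midranks; no ties here).
rank(x): 14->6, 11->4, 7->3, 12->5, 4->1, 5->2
rank(y): 2->2, 4->4, 3->3, 5->5, 6->6, 1->1
Step 2: d_i = R_x(i) - R_y(i); compute d_i^2.
  (6-2)^2=16, (4-4)^2=0, (3-3)^2=0, (5-5)^2=0, (1-6)^2=25, (2-1)^2=1
sum(d^2) = 42.
Step 3: rho = 1 - 6*42 / (6*(6^2 - 1)) = 1 - 252/210 = -0.200000.
Step 4: Under H0, t = rho * sqrt((n-2)/(1-rho^2)) = -0.4082 ~ t(4).
Step 5: Two-sided p-value from the t-distribution with 4 df = 0.704000.
Step 6: alpha = 0.05. fail to reject H0.

rho = -0.2000, p = 0.704000, fail to reject H0 at alpha = 0.05.


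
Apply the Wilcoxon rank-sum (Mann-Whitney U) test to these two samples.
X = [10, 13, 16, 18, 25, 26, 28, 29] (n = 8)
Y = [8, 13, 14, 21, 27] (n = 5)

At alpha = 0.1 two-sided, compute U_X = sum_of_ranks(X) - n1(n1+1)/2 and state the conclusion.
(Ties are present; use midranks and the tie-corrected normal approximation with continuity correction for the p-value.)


Step 1: Combine and sort all 13 observations; assign midranks.
sorted (value, group): (8,Y), (10,X), (13,X), (13,Y), (14,Y), (16,X), (18,X), (21,Y), (25,X), (26,X), (27,Y), (28,X), (29,X)
ranks: 8->1, 10->2, 13->3.5, 13->3.5, 14->5, 16->6, 18->7, 21->8, 25->9, 26->10, 27->11, 28->12, 29->13
Step 2: Rank sum for X: R1 = 2 + 3.5 + 6 + 7 + 9 + 10 + 12 + 13 = 62.5.
Step 3: U_X = R1 - n1(n1+1)/2 = 62.5 - 8*9/2 = 62.5 - 36 = 26.5.
       U_Y = n1*n2 - U_X = 40 - 26.5 = 13.5.
Step 4: Ties are present, so use the tie-corrected normal approximation (with continuity correction) for the p-value.
Step 5: p-value = 0.379120; compare to alpha = 0.1. fail to reject H0.

U_X = 26.5, p = 0.379120, fail to reject H0 at alpha = 0.1.


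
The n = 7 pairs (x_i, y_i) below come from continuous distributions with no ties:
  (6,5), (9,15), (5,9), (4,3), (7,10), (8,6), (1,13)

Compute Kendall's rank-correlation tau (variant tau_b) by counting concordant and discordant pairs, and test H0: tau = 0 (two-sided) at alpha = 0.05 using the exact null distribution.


Step 1: Enumerate the 21 unordered pairs (i,j) with i<j and classify each by sign(x_j-x_i) * sign(y_j-y_i).
  (1,2):dx=+3,dy=+10->C; (1,3):dx=-1,dy=+4->D; (1,4):dx=-2,dy=-2->C; (1,5):dx=+1,dy=+5->C
  (1,6):dx=+2,dy=+1->C; (1,7):dx=-5,dy=+8->D; (2,3):dx=-4,dy=-6->C; (2,4):dx=-5,dy=-12->C
  (2,5):dx=-2,dy=-5->C; (2,6):dx=-1,dy=-9->C; (2,7):dx=-8,dy=-2->C; (3,4):dx=-1,dy=-6->C
  (3,5):dx=+2,dy=+1->C; (3,6):dx=+3,dy=-3->D; (3,7):dx=-4,dy=+4->D; (4,5):dx=+3,dy=+7->C
  (4,6):dx=+4,dy=+3->C; (4,7):dx=-3,dy=+10->D; (5,6):dx=+1,dy=-4->D; (5,7):dx=-6,dy=+3->D
  (6,7):dx=-7,dy=+7->D
Step 2: C = 13, D = 8, total pairs = 21.
Step 3: tau = (C - D)/(n(n-1)/2) = (13 - 8)/21 = 0.238095.
Step 4: Exact two-sided p-value (enumerate n! = 5040 permutations of y under H0): p = 0.561905.
Step 5: alpha = 0.05. fail to reject H0.

tau_b = 0.2381 (C=13, D=8), p = 0.561905, fail to reject H0.


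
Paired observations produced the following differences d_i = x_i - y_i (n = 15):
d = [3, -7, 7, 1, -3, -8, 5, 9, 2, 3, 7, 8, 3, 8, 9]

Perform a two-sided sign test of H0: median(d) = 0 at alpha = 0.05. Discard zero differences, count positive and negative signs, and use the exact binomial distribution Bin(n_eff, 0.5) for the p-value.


Step 1: Discard zero differences. Original n = 15; n_eff = number of nonzero differences = 15.
Nonzero differences (with sign): +3, -7, +7, +1, -3, -8, +5, +9, +2, +3, +7, +8, +3, +8, +9
Step 2: Count signs: positive = 12, negative = 3.
Step 3: Under H0: P(positive) = 0.5, so the number of positives S ~ Bin(15, 0.5).
Step 4: Two-sided exact p-value = sum of Bin(15,0.5) probabilities at or below the observed probability = 0.035156.
Step 5: alpha = 0.05. reject H0.

n_eff = 15, pos = 12, neg = 3, p = 0.035156, reject H0.


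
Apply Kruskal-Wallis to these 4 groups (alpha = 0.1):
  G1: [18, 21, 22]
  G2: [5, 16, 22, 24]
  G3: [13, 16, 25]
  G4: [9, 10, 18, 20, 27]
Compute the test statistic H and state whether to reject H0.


Step 1: Combine all N = 15 observations and assign midranks.
sorted (value, group, rank): (5,G2,1), (9,G4,2), (10,G4,3), (13,G3,4), (16,G2,5.5), (16,G3,5.5), (18,G1,7.5), (18,G4,7.5), (20,G4,9), (21,G1,10), (22,G1,11.5), (22,G2,11.5), (24,G2,13), (25,G3,14), (27,G4,15)
Step 2: Sum ranks within each group.
R_1 = 29 (n_1 = 3)
R_2 = 31 (n_2 = 4)
R_3 = 23.5 (n_3 = 3)
R_4 = 36.5 (n_4 = 5)
Step 3: H = 12/(N(N+1)) * sum(R_i^2/n_i) - 3(N+1)
     = 12/(15*16) * (29^2/3 + 31^2/4 + 23.5^2/3 + 36.5^2/5) - 3*16
     = 0.050000 * 971.117 - 48
     = 0.555833.
Step 4: Ties present; correction factor C = 1 - 18/(15^3 - 15) = 0.994643. Corrected H = 0.555833 / 0.994643 = 0.558827.
Step 5: Under H0, H ~ chi^2(3); p-value = 0.905790.
Step 6: alpha = 0.1. fail to reject H0.

H = 0.5588, df = 3, p = 0.905790, fail to reject H0.


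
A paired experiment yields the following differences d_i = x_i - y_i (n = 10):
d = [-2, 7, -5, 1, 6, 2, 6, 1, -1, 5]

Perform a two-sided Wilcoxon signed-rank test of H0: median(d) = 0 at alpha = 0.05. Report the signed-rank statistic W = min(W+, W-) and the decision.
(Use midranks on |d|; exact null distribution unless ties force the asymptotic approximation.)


Step 1: Drop any zero differences (none here) and take |d_i|.
|d| = [2, 7, 5, 1, 6, 2, 6, 1, 1, 5]
Step 2: Midrank |d_i| (ties get averaged ranks).
ranks: |2|->4.5, |7|->10, |5|->6.5, |1|->2, |6|->8.5, |2|->4.5, |6|->8.5, |1|->2, |1|->2, |5|->6.5
Step 3: Attach original signs; sum ranks with positive sign and with negative sign.
W+ = 10 + 2 + 8.5 + 4.5 + 8.5 + 2 + 6.5 = 42
W- = 4.5 + 6.5 + 2 = 13
(Check: W+ + W- = 55 should equal n(n+1)/2 = 55.)
Step 4: Test statistic W = min(W+, W-) = 13.
Step 5: Ties in |d|, so use the tie-corrected normal approximation.
        E[W] = n(n+1)/4 = 10*11/4 = 27.5.
        Tie groups: |d|=1 (t=3), |d|=2 (t=2), |d|=5 (t=2), |d|=6 (t=2); sum(t^3 - t) = 42.
        Var[W] = n(n+1)(2n+1)/24 - sum(t^3-t)/48 = 2310/24 - 42/48 = 95.375.
        z = (W - E[W]) / sqrt(Var[W]) = (13 - 27.5) / 9.7660 = -1.4847.
        Two-sided p = 2*Phi(z) = 0.137612.
Step 6: alpha = 0.05. fail to reject H0.

W+ = 42, W- = 13, W = min = 13, p = 0.137612, fail to reject H0.


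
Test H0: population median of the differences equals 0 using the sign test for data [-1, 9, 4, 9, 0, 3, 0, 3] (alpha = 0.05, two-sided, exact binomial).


Step 1: Discard zero differences. Original n = 8; n_eff = number of nonzero differences = 6.
Nonzero differences (with sign): -1, +9, +4, +9, +3, +3
Step 2: Count signs: positive = 5, negative = 1.
Step 3: Under H0: P(positive) = 0.5, so the number of positives S ~ Bin(6, 0.5).
Step 4: Two-sided exact p-value = sum of Bin(6,0.5) probabilities at or below the observed probability = 0.218750.
Step 5: alpha = 0.05. fail to reject H0.

n_eff = 6, pos = 5, neg = 1, p = 0.218750, fail to reject H0.


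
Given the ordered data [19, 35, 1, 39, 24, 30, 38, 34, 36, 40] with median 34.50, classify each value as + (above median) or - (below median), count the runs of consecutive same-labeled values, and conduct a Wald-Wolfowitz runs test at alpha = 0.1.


Step 1: Compute median = 34.50; label A = above, B = below.
Labels in order: BABABBABAA  (n_A = 5, n_B = 5)
Step 2: Count runs R = 8.
Step 3: Under H0 (random ordering), E[R] = 2*n_A*n_B/(n_A+n_B) + 1 = 2*5*5/10 + 1 = 6.0000.
        Var[R] = 2*n_A*n_B*(2*n_A*n_B - n_A - n_B) / ((n_A+n_B)^2 * (n_A+n_B-1)) = 2000/900 = 2.2222.
        SD[R] = 1.4907.
Step 4: Continuity-corrected z = (R - 0.5 - E[R]) / SD[R] = (8 - 0.5 - 6.0000) / 1.4907 = 1.0062.
Step 5: Two-sided p-value via normal approximation = 2*(1 - Phi(|z|)) = 0.314305.
Step 6: alpha = 0.1. fail to reject H0.

R = 8, z = 1.0062, p = 0.314305, fail to reject H0.


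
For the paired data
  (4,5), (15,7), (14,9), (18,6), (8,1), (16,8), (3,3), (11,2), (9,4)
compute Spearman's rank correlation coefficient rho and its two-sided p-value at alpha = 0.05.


Step 1: Rank x and y separately (midranks; no ties here).
rank(x): 4->2, 15->7, 14->6, 18->9, 8->3, 16->8, 3->1, 11->5, 9->4
rank(y): 5->5, 7->7, 9->9, 6->6, 1->1, 8->8, 3->3, 2->2, 4->4
Step 2: d_i = R_x(i) - R_y(i); compute d_i^2.
  (2-5)^2=9, (7-7)^2=0, (6-9)^2=9, (9-6)^2=9, (3-1)^2=4, (8-8)^2=0, (1-3)^2=4, (5-2)^2=9, (4-4)^2=0
sum(d^2) = 44.
Step 3: rho = 1 - 6*44 / (9*(9^2 - 1)) = 1 - 264/720 = 0.633333.
Step 4: Under H0, t = rho * sqrt((n-2)/(1-rho^2)) = 2.1653 ~ t(7).
Step 5: Two-sided p-value from the t-distribution with 7 df = 0.067086.
Step 6: alpha = 0.05. fail to reject H0.

rho = 0.6333, p = 0.067086, fail to reject H0 at alpha = 0.05.


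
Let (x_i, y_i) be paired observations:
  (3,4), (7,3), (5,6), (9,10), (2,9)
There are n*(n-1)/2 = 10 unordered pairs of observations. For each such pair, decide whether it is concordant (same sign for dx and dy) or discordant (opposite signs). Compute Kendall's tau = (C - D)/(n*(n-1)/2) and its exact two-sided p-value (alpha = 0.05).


Step 1: Enumerate the 10 unordered pairs (i,j) with i<j and classify each by sign(x_j-x_i) * sign(y_j-y_i).
  (1,2):dx=+4,dy=-1->D; (1,3):dx=+2,dy=+2->C; (1,4):dx=+6,dy=+6->C; (1,5):dx=-1,dy=+5->D
  (2,3):dx=-2,dy=+3->D; (2,4):dx=+2,dy=+7->C; (2,5):dx=-5,dy=+6->D; (3,4):dx=+4,dy=+4->C
  (3,5):dx=-3,dy=+3->D; (4,5):dx=-7,dy=-1->C
Step 2: C = 5, D = 5, total pairs = 10.
Step 3: tau = (C - D)/(n(n-1)/2) = (5 - 5)/10 = 0.000000.
Step 4: Exact two-sided p-value (enumerate n! = 120 permutations of y under H0): p = 1.000000.
Step 5: alpha = 0.05. fail to reject H0.

tau_b = 0.0000 (C=5, D=5), p = 1.000000, fail to reject H0.


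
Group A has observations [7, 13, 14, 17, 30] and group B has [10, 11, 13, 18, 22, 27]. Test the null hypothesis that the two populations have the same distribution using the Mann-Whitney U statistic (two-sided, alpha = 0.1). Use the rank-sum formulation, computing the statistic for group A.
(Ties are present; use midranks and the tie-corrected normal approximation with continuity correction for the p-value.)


Step 1: Combine and sort all 11 observations; assign midranks.
sorted (value, group): (7,X), (10,Y), (11,Y), (13,X), (13,Y), (14,X), (17,X), (18,Y), (22,Y), (27,Y), (30,X)
ranks: 7->1, 10->2, 11->3, 13->4.5, 13->4.5, 14->6, 17->7, 18->8, 22->9, 27->10, 30->11
Step 2: Rank sum for X: R1 = 1 + 4.5 + 6 + 7 + 11 = 29.5.
Step 3: U_X = R1 - n1(n1+1)/2 = 29.5 - 5*6/2 = 29.5 - 15 = 14.5.
       U_Y = n1*n2 - U_X = 30 - 14.5 = 15.5.
Step 4: Ties are present, so use the tie-corrected normal approximation (with continuity correction) for the p-value.
Step 5: p-value = 1.000000; compare to alpha = 0.1. fail to reject H0.

U_X = 14.5, p = 1.000000, fail to reject H0 at alpha = 0.1.


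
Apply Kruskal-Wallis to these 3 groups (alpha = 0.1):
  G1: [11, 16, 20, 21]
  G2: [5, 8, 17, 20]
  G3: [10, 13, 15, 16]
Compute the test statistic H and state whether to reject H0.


Step 1: Combine all N = 12 observations and assign midranks.
sorted (value, group, rank): (5,G2,1), (8,G2,2), (10,G3,3), (11,G1,4), (13,G3,5), (15,G3,6), (16,G1,7.5), (16,G3,7.5), (17,G2,9), (20,G1,10.5), (20,G2,10.5), (21,G1,12)
Step 2: Sum ranks within each group.
R_1 = 34 (n_1 = 4)
R_2 = 22.5 (n_2 = 4)
R_3 = 21.5 (n_3 = 4)
Step 3: H = 12/(N(N+1)) * sum(R_i^2/n_i) - 3(N+1)
     = 12/(12*13) * (34^2/4 + 22.5^2/4 + 21.5^2/4) - 3*13
     = 0.076923 * 531.125 - 39
     = 1.855769.
Step 4: Ties present; correction factor C = 1 - 12/(12^3 - 12) = 0.993007. Corrected H = 1.855769 / 0.993007 = 1.868838.
Step 5: Under H0, H ~ chi^2(2); p-value = 0.392814.
Step 6: alpha = 0.1. fail to reject H0.

H = 1.8688, df = 2, p = 0.392814, fail to reject H0.


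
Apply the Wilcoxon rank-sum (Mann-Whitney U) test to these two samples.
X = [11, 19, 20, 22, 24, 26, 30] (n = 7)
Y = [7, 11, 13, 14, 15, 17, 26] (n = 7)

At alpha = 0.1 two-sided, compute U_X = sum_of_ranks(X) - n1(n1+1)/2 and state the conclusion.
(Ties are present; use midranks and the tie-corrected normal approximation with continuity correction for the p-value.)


Step 1: Combine and sort all 14 observations; assign midranks.
sorted (value, group): (7,Y), (11,X), (11,Y), (13,Y), (14,Y), (15,Y), (17,Y), (19,X), (20,X), (22,X), (24,X), (26,X), (26,Y), (30,X)
ranks: 7->1, 11->2.5, 11->2.5, 13->4, 14->5, 15->6, 17->7, 19->8, 20->9, 22->10, 24->11, 26->12.5, 26->12.5, 30->14
Step 2: Rank sum for X: R1 = 2.5 + 8 + 9 + 10 + 11 + 12.5 + 14 = 67.
Step 3: U_X = R1 - n1(n1+1)/2 = 67 - 7*8/2 = 67 - 28 = 39.
       U_Y = n1*n2 - U_X = 49 - 39 = 10.
Step 4: Ties are present, so use the tie-corrected normal approximation (with continuity correction) for the p-value.
Step 5: p-value = 0.073005; compare to alpha = 0.1. reject H0.

U_X = 39, p = 0.073005, reject H0 at alpha = 0.1.


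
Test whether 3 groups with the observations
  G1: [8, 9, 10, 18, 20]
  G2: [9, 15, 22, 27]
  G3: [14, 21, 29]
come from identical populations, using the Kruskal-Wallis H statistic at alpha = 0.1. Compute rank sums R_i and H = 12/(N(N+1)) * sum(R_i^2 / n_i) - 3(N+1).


Step 1: Combine all N = 12 observations and assign midranks.
sorted (value, group, rank): (8,G1,1), (9,G1,2.5), (9,G2,2.5), (10,G1,4), (14,G3,5), (15,G2,6), (18,G1,7), (20,G1,8), (21,G3,9), (22,G2,10), (27,G2,11), (29,G3,12)
Step 2: Sum ranks within each group.
R_1 = 22.5 (n_1 = 5)
R_2 = 29.5 (n_2 = 4)
R_3 = 26 (n_3 = 3)
Step 3: H = 12/(N(N+1)) * sum(R_i^2/n_i) - 3(N+1)
     = 12/(12*13) * (22.5^2/5 + 29.5^2/4 + 26^2/3) - 3*13
     = 0.076923 * 544.146 - 39
     = 2.857372.
Step 4: Ties present; correction factor C = 1 - 6/(12^3 - 12) = 0.996503. Corrected H = 2.857372 / 0.996503 = 2.867398.
Step 5: Under H0, H ~ chi^2(2); p-value = 0.238425.
Step 6: alpha = 0.1. fail to reject H0.

H = 2.8674, df = 2, p = 0.238425, fail to reject H0.


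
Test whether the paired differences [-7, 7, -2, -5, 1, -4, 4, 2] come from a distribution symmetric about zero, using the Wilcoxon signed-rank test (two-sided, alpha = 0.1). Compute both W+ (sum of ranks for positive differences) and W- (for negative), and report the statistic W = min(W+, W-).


Step 1: Drop any zero differences (none here) and take |d_i|.
|d| = [7, 7, 2, 5, 1, 4, 4, 2]
Step 2: Midrank |d_i| (ties get averaged ranks).
ranks: |7|->7.5, |7|->7.5, |2|->2.5, |5|->6, |1|->1, |4|->4.5, |4|->4.5, |2|->2.5
Step 3: Attach original signs; sum ranks with positive sign and with negative sign.
W+ = 7.5 + 1 + 4.5 + 2.5 = 15.5
W- = 7.5 + 2.5 + 6 + 4.5 = 20.5
(Check: W+ + W- = 36 should equal n(n+1)/2 = 36.)
Step 4: Test statistic W = min(W+, W-) = 15.5.
Step 5: Ties in |d|, so use the tie-corrected normal approximation.
        E[W] = n(n+1)/4 = 8*9/4 = 18.
        Tie groups: |d|=2 (t=2), |d|=4 (t=2), |d|=7 (t=2); sum(t^3 - t) = 18.
        Var[W] = n(n+1)(2n+1)/24 - sum(t^3-t)/48 = 1224/24 - 18/48 = 50.625.
        z = (W - E[W]) / sqrt(Var[W]) = (15.5 - 18) / 7.1151 = -0.3514.
        Two-sided p = 2*Phi(z) = 0.725315.
Step 6: alpha = 0.1. fail to reject H0.

W+ = 15.5, W- = 20.5, W = min = 15.5, p = 0.725315, fail to reject H0.


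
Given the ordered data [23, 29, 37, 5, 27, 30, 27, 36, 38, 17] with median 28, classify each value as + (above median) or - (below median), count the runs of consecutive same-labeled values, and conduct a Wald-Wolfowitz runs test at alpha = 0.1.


Step 1: Compute median = 28; label A = above, B = below.
Labels in order: BAABBABAAB  (n_A = 5, n_B = 5)
Step 2: Count runs R = 7.
Step 3: Under H0 (random ordering), E[R] = 2*n_A*n_B/(n_A+n_B) + 1 = 2*5*5/10 + 1 = 6.0000.
        Var[R] = 2*n_A*n_B*(2*n_A*n_B - n_A - n_B) / ((n_A+n_B)^2 * (n_A+n_B-1)) = 2000/900 = 2.2222.
        SD[R] = 1.4907.
Step 4: Continuity-corrected z = (R - 0.5 - E[R]) / SD[R] = (7 - 0.5 - 6.0000) / 1.4907 = 0.3354.
Step 5: Two-sided p-value via normal approximation = 2*(1 - Phi(|z|)) = 0.737316.
Step 6: alpha = 0.1. fail to reject H0.

R = 7, z = 0.3354, p = 0.737316, fail to reject H0.


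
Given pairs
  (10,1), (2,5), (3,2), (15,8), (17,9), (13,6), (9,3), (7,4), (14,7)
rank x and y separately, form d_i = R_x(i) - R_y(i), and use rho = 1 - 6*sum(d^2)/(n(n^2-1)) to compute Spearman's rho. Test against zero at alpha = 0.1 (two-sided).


Step 1: Rank x and y separately (midranks; no ties here).
rank(x): 10->5, 2->1, 3->2, 15->8, 17->9, 13->6, 9->4, 7->3, 14->7
rank(y): 1->1, 5->5, 2->2, 8->8, 9->9, 6->6, 3->3, 4->4, 7->7
Step 2: d_i = R_x(i) - R_y(i); compute d_i^2.
  (5-1)^2=16, (1-5)^2=16, (2-2)^2=0, (8-8)^2=0, (9-9)^2=0, (6-6)^2=0, (4-3)^2=1, (3-4)^2=1, (7-7)^2=0
sum(d^2) = 34.
Step 3: rho = 1 - 6*34 / (9*(9^2 - 1)) = 1 - 204/720 = 0.716667.
Step 4: Under H0, t = rho * sqrt((n-2)/(1-rho^2)) = 2.7188 ~ t(7).
Step 5: Two-sided p-value from the t-distribution with 7 df = 0.029818.
Step 6: alpha = 0.1. reject H0.

rho = 0.7167, p = 0.029818, reject H0 at alpha = 0.1.


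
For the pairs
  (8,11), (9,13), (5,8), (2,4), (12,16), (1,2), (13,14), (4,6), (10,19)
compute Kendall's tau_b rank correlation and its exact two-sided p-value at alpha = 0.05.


Step 1: Enumerate the 36 unordered pairs (i,j) with i<j and classify each by sign(x_j-x_i) * sign(y_j-y_i).
  (1,2):dx=+1,dy=+2->C; (1,3):dx=-3,dy=-3->C; (1,4):dx=-6,dy=-7->C; (1,5):dx=+4,dy=+5->C
  (1,6):dx=-7,dy=-9->C; (1,7):dx=+5,dy=+3->C; (1,8):dx=-4,dy=-5->C; (1,9):dx=+2,dy=+8->C
  (2,3):dx=-4,dy=-5->C; (2,4):dx=-7,dy=-9->C; (2,5):dx=+3,dy=+3->C; (2,6):dx=-8,dy=-11->C
  (2,7):dx=+4,dy=+1->C; (2,8):dx=-5,dy=-7->C; (2,9):dx=+1,dy=+6->C; (3,4):dx=-3,dy=-4->C
  (3,5):dx=+7,dy=+8->C; (3,6):dx=-4,dy=-6->C; (3,7):dx=+8,dy=+6->C; (3,8):dx=-1,dy=-2->C
  (3,9):dx=+5,dy=+11->C; (4,5):dx=+10,dy=+12->C; (4,6):dx=-1,dy=-2->C; (4,7):dx=+11,dy=+10->C
  (4,8):dx=+2,dy=+2->C; (4,9):dx=+8,dy=+15->C; (5,6):dx=-11,dy=-14->C; (5,7):dx=+1,dy=-2->D
  (5,8):dx=-8,dy=-10->C; (5,9):dx=-2,dy=+3->D; (6,7):dx=+12,dy=+12->C; (6,8):dx=+3,dy=+4->C
  (6,9):dx=+9,dy=+17->C; (7,8):dx=-9,dy=-8->C; (7,9):dx=-3,dy=+5->D; (8,9):dx=+6,dy=+13->C
Step 2: C = 33, D = 3, total pairs = 36.
Step 3: tau = (C - D)/(n(n-1)/2) = (33 - 3)/36 = 0.833333.
Step 4: Exact two-sided p-value (enumerate n! = 362880 permutations of y under H0): p = 0.000854.
Step 5: alpha = 0.05. reject H0.

tau_b = 0.8333 (C=33, D=3), p = 0.000854, reject H0.


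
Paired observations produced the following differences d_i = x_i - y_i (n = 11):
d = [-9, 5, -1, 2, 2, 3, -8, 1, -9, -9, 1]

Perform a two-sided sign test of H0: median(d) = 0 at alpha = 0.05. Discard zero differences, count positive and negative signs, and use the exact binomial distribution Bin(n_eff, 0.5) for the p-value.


Step 1: Discard zero differences. Original n = 11; n_eff = number of nonzero differences = 11.
Nonzero differences (with sign): -9, +5, -1, +2, +2, +3, -8, +1, -9, -9, +1
Step 2: Count signs: positive = 6, negative = 5.
Step 3: Under H0: P(positive) = 0.5, so the number of positives S ~ Bin(11, 0.5).
Step 4: Two-sided exact p-value = sum of Bin(11,0.5) probabilities at or below the observed probability = 1.000000.
Step 5: alpha = 0.05. fail to reject H0.

n_eff = 11, pos = 6, neg = 5, p = 1.000000, fail to reject H0.


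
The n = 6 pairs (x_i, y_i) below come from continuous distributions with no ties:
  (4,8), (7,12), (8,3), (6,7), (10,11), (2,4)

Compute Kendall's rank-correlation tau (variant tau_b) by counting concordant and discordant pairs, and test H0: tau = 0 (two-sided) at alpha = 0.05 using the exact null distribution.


Step 1: Enumerate the 15 unordered pairs (i,j) with i<j and classify each by sign(x_j-x_i) * sign(y_j-y_i).
  (1,2):dx=+3,dy=+4->C; (1,3):dx=+4,dy=-5->D; (1,4):dx=+2,dy=-1->D; (1,5):dx=+6,dy=+3->C
  (1,6):dx=-2,dy=-4->C; (2,3):dx=+1,dy=-9->D; (2,4):dx=-1,dy=-5->C; (2,5):dx=+3,dy=-1->D
  (2,6):dx=-5,dy=-8->C; (3,4):dx=-2,dy=+4->D; (3,5):dx=+2,dy=+8->C; (3,6):dx=-6,dy=+1->D
  (4,5):dx=+4,dy=+4->C; (4,6):dx=-4,dy=-3->C; (5,6):dx=-8,dy=-7->C
Step 2: C = 9, D = 6, total pairs = 15.
Step 3: tau = (C - D)/(n(n-1)/2) = (9 - 6)/15 = 0.200000.
Step 4: Exact two-sided p-value (enumerate n! = 720 permutations of y under H0): p = 0.719444.
Step 5: alpha = 0.05. fail to reject H0.

tau_b = 0.2000 (C=9, D=6), p = 0.719444, fail to reject H0.


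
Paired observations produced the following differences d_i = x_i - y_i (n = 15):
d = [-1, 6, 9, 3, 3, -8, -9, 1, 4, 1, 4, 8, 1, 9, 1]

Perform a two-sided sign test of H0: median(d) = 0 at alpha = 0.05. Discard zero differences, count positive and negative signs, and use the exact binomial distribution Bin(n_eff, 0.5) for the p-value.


Step 1: Discard zero differences. Original n = 15; n_eff = number of nonzero differences = 15.
Nonzero differences (with sign): -1, +6, +9, +3, +3, -8, -9, +1, +4, +1, +4, +8, +1, +9, +1
Step 2: Count signs: positive = 12, negative = 3.
Step 3: Under H0: P(positive) = 0.5, so the number of positives S ~ Bin(15, 0.5).
Step 4: Two-sided exact p-value = sum of Bin(15,0.5) probabilities at or below the observed probability = 0.035156.
Step 5: alpha = 0.05. reject H0.

n_eff = 15, pos = 12, neg = 3, p = 0.035156, reject H0.


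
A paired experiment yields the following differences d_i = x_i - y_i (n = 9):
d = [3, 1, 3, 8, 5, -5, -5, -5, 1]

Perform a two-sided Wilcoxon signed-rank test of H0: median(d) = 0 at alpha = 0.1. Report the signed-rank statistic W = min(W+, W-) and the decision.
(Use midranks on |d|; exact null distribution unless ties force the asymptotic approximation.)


Step 1: Drop any zero differences (none here) and take |d_i|.
|d| = [3, 1, 3, 8, 5, 5, 5, 5, 1]
Step 2: Midrank |d_i| (ties get averaged ranks).
ranks: |3|->3.5, |1|->1.5, |3|->3.5, |8|->9, |5|->6.5, |5|->6.5, |5|->6.5, |5|->6.5, |1|->1.5
Step 3: Attach original signs; sum ranks with positive sign and with negative sign.
W+ = 3.5 + 1.5 + 3.5 + 9 + 6.5 + 1.5 = 25.5
W- = 6.5 + 6.5 + 6.5 = 19.5
(Check: W+ + W- = 45 should equal n(n+1)/2 = 45.)
Step 4: Test statistic W = min(W+, W-) = 19.5.
Step 5: Ties in |d|, so use the tie-corrected normal approximation.
        E[W] = n(n+1)/4 = 9*10/4 = 22.5.
        Tie groups: |d|=1 (t=2), |d|=3 (t=2), |d|=5 (t=4); sum(t^3 - t) = 72.
        Var[W] = n(n+1)(2n+1)/24 - sum(t^3-t)/48 = 1710/24 - 72/48 = 69.75.
        z = (W - E[W]) / sqrt(Var[W]) = (19.5 - 22.5) / 8.3516 = -0.3592.
        Two-sided p = 2*Phi(z) = 0.719438.
Step 6: alpha = 0.1. fail to reject H0.

W+ = 25.5, W- = 19.5, W = min = 19.5, p = 0.719438, fail to reject H0.


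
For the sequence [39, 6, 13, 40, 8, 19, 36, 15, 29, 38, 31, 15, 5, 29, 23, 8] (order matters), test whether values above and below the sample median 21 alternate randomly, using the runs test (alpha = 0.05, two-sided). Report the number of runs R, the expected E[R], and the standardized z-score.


Step 1: Compute median = 21; label A = above, B = below.
Labels in order: ABBABBABAAABBAAB  (n_A = 8, n_B = 8)
Step 2: Count runs R = 10.
Step 3: Under H0 (random ordering), E[R] = 2*n_A*n_B/(n_A+n_B) + 1 = 2*8*8/16 + 1 = 9.0000.
        Var[R] = 2*n_A*n_B*(2*n_A*n_B - n_A - n_B) / ((n_A+n_B)^2 * (n_A+n_B-1)) = 14336/3840 = 3.7333.
        SD[R] = 1.9322.
Step 4: Continuity-corrected z = (R - 0.5 - E[R]) / SD[R] = (10 - 0.5 - 9.0000) / 1.9322 = 0.2588.
Step 5: Two-sided p-value via normal approximation = 2*(1 - Phi(|z|)) = 0.795809.
Step 6: alpha = 0.05. fail to reject H0.

R = 10, z = 0.2588, p = 0.795809, fail to reject H0.


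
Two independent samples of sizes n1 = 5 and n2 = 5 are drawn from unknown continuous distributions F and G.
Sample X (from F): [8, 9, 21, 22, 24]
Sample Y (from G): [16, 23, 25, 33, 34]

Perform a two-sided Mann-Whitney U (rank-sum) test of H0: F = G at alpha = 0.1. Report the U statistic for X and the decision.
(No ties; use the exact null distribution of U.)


Step 1: Combine and sort all 10 observations; assign midranks.
sorted (value, group): (8,X), (9,X), (16,Y), (21,X), (22,X), (23,Y), (24,X), (25,Y), (33,Y), (34,Y)
ranks: 8->1, 9->2, 16->3, 21->4, 22->5, 23->6, 24->7, 25->8, 33->9, 34->10
Step 2: Rank sum for X: R1 = 1 + 2 + 4 + 5 + 7 = 19.
Step 3: U_X = R1 - n1(n1+1)/2 = 19 - 5*6/2 = 19 - 15 = 4.
       U_Y = n1*n2 - U_X = 25 - 4 = 21.
Step 4: No ties, so the exact null distribution of U (based on enumerating the C(10,5) = 252 equally likely rank assignments) gives the two-sided p-value.
Step 5: p-value = 0.095238; compare to alpha = 0.1. reject H0.

U_X = 4, p = 0.095238, reject H0 at alpha = 0.1.


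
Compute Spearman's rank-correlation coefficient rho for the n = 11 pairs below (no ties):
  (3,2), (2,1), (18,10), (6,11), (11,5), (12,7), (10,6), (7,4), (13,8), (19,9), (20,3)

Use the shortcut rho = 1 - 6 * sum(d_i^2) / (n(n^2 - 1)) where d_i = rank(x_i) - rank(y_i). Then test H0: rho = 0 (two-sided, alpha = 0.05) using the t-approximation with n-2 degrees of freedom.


Step 1: Rank x and y separately (midranks; no ties here).
rank(x): 3->2, 2->1, 18->9, 6->3, 11->6, 12->7, 10->5, 7->4, 13->8, 19->10, 20->11
rank(y): 2->2, 1->1, 10->10, 11->11, 5->5, 7->7, 6->6, 4->4, 8->8, 9->9, 3->3
Step 2: d_i = R_x(i) - R_y(i); compute d_i^2.
  (2-2)^2=0, (1-1)^2=0, (9-10)^2=1, (3-11)^2=64, (6-5)^2=1, (7-7)^2=0, (5-6)^2=1, (4-4)^2=0, (8-8)^2=0, (10-9)^2=1, (11-3)^2=64
sum(d^2) = 132.
Step 3: rho = 1 - 6*132 / (11*(11^2 - 1)) = 1 - 792/1320 = 0.400000.
Step 4: Under H0, t = rho * sqrt((n-2)/(1-rho^2)) = 1.3093 ~ t(9).
Step 5: Two-sided p-value from the t-distribution with 9 df = 0.222868.
Step 6: alpha = 0.05. fail to reject H0.

rho = 0.4000, p = 0.222868, fail to reject H0 at alpha = 0.05.


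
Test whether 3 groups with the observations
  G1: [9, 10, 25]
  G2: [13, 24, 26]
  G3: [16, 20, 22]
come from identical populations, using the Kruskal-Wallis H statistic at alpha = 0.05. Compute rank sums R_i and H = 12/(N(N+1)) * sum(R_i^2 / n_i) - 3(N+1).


Step 1: Combine all N = 9 observations and assign midranks.
sorted (value, group, rank): (9,G1,1), (10,G1,2), (13,G2,3), (16,G3,4), (20,G3,5), (22,G3,6), (24,G2,7), (25,G1,8), (26,G2,9)
Step 2: Sum ranks within each group.
R_1 = 11 (n_1 = 3)
R_2 = 19 (n_2 = 3)
R_3 = 15 (n_3 = 3)
Step 3: H = 12/(N(N+1)) * sum(R_i^2/n_i) - 3(N+1)
     = 12/(9*10) * (11^2/3 + 19^2/3 + 15^2/3) - 3*10
     = 0.133333 * 235.667 - 30
     = 1.422222.
Step 4: No ties, so H is used without correction.
Step 5: Under H0, H ~ chi^2(2); p-value = 0.491098.
Step 6: alpha = 0.05. fail to reject H0.

H = 1.4222, df = 2, p = 0.491098, fail to reject H0.


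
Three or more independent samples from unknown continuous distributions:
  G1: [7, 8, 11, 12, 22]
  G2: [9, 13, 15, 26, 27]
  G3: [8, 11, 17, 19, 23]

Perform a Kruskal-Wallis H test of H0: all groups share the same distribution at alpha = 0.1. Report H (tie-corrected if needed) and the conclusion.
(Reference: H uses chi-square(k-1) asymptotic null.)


Step 1: Combine all N = 15 observations and assign midranks.
sorted (value, group, rank): (7,G1,1), (8,G1,2.5), (8,G3,2.5), (9,G2,4), (11,G1,5.5), (11,G3,5.5), (12,G1,7), (13,G2,8), (15,G2,9), (17,G3,10), (19,G3,11), (22,G1,12), (23,G3,13), (26,G2,14), (27,G2,15)
Step 2: Sum ranks within each group.
R_1 = 28 (n_1 = 5)
R_2 = 50 (n_2 = 5)
R_3 = 42 (n_3 = 5)
Step 3: H = 12/(N(N+1)) * sum(R_i^2/n_i) - 3(N+1)
     = 12/(15*16) * (28^2/5 + 50^2/5 + 42^2/5) - 3*16
     = 0.050000 * 1009.6 - 48
     = 2.480000.
Step 4: Ties present; correction factor C = 1 - 12/(15^3 - 15) = 0.996429. Corrected H = 2.480000 / 0.996429 = 2.488889.
Step 5: Under H0, H ~ chi^2(2); p-value = 0.288101.
Step 6: alpha = 0.1. fail to reject H0.

H = 2.4889, df = 2, p = 0.288101, fail to reject H0.


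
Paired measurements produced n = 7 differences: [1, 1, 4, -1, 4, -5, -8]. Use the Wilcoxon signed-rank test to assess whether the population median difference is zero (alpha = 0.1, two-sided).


Step 1: Drop any zero differences (none here) and take |d_i|.
|d| = [1, 1, 4, 1, 4, 5, 8]
Step 2: Midrank |d_i| (ties get averaged ranks).
ranks: |1|->2, |1|->2, |4|->4.5, |1|->2, |4|->4.5, |5|->6, |8|->7
Step 3: Attach original signs; sum ranks with positive sign and with negative sign.
W+ = 2 + 2 + 4.5 + 4.5 = 13
W- = 2 + 6 + 7 = 15
(Check: W+ + W- = 28 should equal n(n+1)/2 = 28.)
Step 4: Test statistic W = min(W+, W-) = 13.
Step 5: Ties in |d|, so use the tie-corrected normal approximation.
        E[W] = n(n+1)/4 = 7*8/4 = 14.
        Tie groups: |d|=1 (t=3), |d|=4 (t=2); sum(t^3 - t) = 30.
        Var[W] = n(n+1)(2n+1)/24 - sum(t^3-t)/48 = 840/24 - 30/48 = 34.375.
        z = (W - E[W]) / sqrt(Var[W]) = (13 - 14) / 5.8630 = -0.1706.
        Two-sided p = 2*Phi(z) = 0.864569.
Step 6: alpha = 0.1. fail to reject H0.

W+ = 13, W- = 15, W = min = 13, p = 0.864569, fail to reject H0.


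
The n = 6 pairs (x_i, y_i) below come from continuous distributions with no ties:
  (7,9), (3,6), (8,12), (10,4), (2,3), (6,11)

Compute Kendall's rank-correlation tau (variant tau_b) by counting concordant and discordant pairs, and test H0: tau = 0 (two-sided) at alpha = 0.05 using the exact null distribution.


Step 1: Enumerate the 15 unordered pairs (i,j) with i<j and classify each by sign(x_j-x_i) * sign(y_j-y_i).
  (1,2):dx=-4,dy=-3->C; (1,3):dx=+1,dy=+3->C; (1,4):dx=+3,dy=-5->D; (1,5):dx=-5,dy=-6->C
  (1,6):dx=-1,dy=+2->D; (2,3):dx=+5,dy=+6->C; (2,4):dx=+7,dy=-2->D; (2,5):dx=-1,dy=-3->C
  (2,6):dx=+3,dy=+5->C; (3,4):dx=+2,dy=-8->D; (3,5):dx=-6,dy=-9->C; (3,6):dx=-2,dy=-1->C
  (4,5):dx=-8,dy=-1->C; (4,6):dx=-4,dy=+7->D; (5,6):dx=+4,dy=+8->C
Step 2: C = 10, D = 5, total pairs = 15.
Step 3: tau = (C - D)/(n(n-1)/2) = (10 - 5)/15 = 0.333333.
Step 4: Exact two-sided p-value (enumerate n! = 720 permutations of y under H0): p = 0.469444.
Step 5: alpha = 0.05. fail to reject H0.

tau_b = 0.3333 (C=10, D=5), p = 0.469444, fail to reject H0.


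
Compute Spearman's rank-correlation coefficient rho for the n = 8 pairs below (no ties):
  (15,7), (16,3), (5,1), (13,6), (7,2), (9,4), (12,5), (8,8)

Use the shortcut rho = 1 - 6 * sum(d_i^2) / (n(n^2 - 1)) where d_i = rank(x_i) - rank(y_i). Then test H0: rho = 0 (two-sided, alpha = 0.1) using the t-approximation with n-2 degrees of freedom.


Step 1: Rank x and y separately (midranks; no ties here).
rank(x): 15->7, 16->8, 5->1, 13->6, 7->2, 9->4, 12->5, 8->3
rank(y): 7->7, 3->3, 1->1, 6->6, 2->2, 4->4, 5->5, 8->8
Step 2: d_i = R_x(i) - R_y(i); compute d_i^2.
  (7-7)^2=0, (8-3)^2=25, (1-1)^2=0, (6-6)^2=0, (2-2)^2=0, (4-4)^2=0, (5-5)^2=0, (3-8)^2=25
sum(d^2) = 50.
Step 3: rho = 1 - 6*50 / (8*(8^2 - 1)) = 1 - 300/504 = 0.404762.
Step 4: Under H0, t = rho * sqrt((n-2)/(1-rho^2)) = 1.0842 ~ t(6).
Step 5: Two-sided p-value from the t-distribution with 6 df = 0.319889.
Step 6: alpha = 0.1. fail to reject H0.

rho = 0.4048, p = 0.319889, fail to reject H0 at alpha = 0.1.


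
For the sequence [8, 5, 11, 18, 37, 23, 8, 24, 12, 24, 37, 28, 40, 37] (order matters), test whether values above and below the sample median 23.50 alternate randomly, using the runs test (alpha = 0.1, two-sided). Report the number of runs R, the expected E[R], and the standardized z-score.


Step 1: Compute median = 23.50; label A = above, B = below.
Labels in order: BBBBABBABAAAAA  (n_A = 7, n_B = 7)
Step 2: Count runs R = 6.
Step 3: Under H0 (random ordering), E[R] = 2*n_A*n_B/(n_A+n_B) + 1 = 2*7*7/14 + 1 = 8.0000.
        Var[R] = 2*n_A*n_B*(2*n_A*n_B - n_A - n_B) / ((n_A+n_B)^2 * (n_A+n_B-1)) = 8232/2548 = 3.2308.
        SD[R] = 1.7974.
Step 4: Continuity-corrected z = (R + 0.5 - E[R]) / SD[R] = (6 + 0.5 - 8.0000) / 1.7974 = -0.8345.
Step 5: Two-sided p-value via normal approximation = 2*(1 - Phi(|z|)) = 0.403986.
Step 6: alpha = 0.1. fail to reject H0.

R = 6, z = -0.8345, p = 0.403986, fail to reject H0.
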